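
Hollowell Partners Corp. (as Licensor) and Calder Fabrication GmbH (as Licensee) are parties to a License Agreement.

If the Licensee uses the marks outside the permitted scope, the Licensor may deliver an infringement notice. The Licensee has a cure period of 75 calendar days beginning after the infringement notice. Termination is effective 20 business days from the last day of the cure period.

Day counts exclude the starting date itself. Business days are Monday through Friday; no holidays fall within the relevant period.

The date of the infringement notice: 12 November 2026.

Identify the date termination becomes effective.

23 February 2027

The last day of the cure period: 75 calendar days after 12 November 2026 is 26 January 2027.
From Tuesday, 26 January 2027, 20 business days (Jan 27, Jan 28, Jan 29, Feb 1, …, Feb 19, Feb 22, Feb 23, skipping weekends) brings us to Tuesday, 23 February 2027, which is the date termination becomes effective.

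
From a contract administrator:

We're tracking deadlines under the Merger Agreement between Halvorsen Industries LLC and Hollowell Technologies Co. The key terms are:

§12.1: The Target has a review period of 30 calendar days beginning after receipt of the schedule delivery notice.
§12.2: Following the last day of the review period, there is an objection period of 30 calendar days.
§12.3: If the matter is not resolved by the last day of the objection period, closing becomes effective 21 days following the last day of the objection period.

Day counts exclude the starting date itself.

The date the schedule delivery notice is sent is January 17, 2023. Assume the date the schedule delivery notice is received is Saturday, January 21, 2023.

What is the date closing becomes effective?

April 12, 2023

The last day of the review period: 30 calendar days after January 21, 2023 is February 20, 2023.
The last day of the objection period: February 20, 2023 + 30 days = March 22, 2023.
The date closing becomes effective: 21 calendar days after March 22, 2023 is April 12, 2023.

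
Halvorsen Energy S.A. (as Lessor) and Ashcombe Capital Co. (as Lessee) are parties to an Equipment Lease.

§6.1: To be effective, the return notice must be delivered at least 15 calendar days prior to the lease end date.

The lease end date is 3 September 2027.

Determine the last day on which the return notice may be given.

3 September 2027 minus 15 days is 19 August 2027.

19 August 2027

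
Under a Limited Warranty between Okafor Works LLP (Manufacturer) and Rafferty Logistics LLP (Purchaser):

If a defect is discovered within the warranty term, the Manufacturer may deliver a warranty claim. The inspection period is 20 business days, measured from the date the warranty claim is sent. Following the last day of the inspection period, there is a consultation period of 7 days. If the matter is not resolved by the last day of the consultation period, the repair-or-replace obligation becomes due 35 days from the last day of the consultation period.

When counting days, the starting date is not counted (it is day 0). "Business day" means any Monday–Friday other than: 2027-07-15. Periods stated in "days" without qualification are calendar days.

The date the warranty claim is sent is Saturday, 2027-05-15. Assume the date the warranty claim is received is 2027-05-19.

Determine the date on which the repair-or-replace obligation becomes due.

2027-07-23

The last day of the inspection period: counting 20 business days from Saturday, 2027-05-15 (May 17, May 18, May 19, May 20, …, Jun 9, Jun 10, Jun 11, skipping weekends) reaches Friday, 2027-06-11.
The last day of the consultation period: 2027-06-11 + 7 days = 2027-06-18.
The date on which the repair-or-replace obligation becomes due: 35 calendar days after 2027-06-18 is 2027-07-23.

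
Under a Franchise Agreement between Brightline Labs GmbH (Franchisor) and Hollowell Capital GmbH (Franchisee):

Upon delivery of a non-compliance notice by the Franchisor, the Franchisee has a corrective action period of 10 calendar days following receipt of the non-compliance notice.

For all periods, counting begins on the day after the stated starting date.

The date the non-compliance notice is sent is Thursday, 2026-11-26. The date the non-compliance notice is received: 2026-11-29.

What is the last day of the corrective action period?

2026-12-09

The last day of the corrective action period: 2026-11-29 + 10 days = 2026-12-09.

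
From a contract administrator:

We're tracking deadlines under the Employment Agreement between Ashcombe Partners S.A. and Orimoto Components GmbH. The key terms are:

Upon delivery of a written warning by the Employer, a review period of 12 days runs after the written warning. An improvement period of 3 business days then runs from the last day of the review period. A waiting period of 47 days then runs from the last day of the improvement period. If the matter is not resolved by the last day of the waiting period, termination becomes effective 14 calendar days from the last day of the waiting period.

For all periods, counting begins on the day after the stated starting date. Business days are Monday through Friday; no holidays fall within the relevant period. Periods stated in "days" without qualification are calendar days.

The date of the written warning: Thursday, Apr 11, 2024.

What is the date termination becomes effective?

Jun 26, 2024

Adding 12 calendar days to Apr 11, 2024 gives Apr 23, 2024, which is the last day of the review period.
From Tuesday, Apr 23, 2024, 3 business days (Apr 24, Apr 25, Apr 26, skipping weekends) brings us to Friday, Apr 26, 2024, which is the last day of the improvement period.
The last day of the waiting period: Apr 26, 2024 + 47 days = Jun 12, 2024.
The date termination becomes effective: Jun 12, 2024 + 14 days = Jun 26, 2024.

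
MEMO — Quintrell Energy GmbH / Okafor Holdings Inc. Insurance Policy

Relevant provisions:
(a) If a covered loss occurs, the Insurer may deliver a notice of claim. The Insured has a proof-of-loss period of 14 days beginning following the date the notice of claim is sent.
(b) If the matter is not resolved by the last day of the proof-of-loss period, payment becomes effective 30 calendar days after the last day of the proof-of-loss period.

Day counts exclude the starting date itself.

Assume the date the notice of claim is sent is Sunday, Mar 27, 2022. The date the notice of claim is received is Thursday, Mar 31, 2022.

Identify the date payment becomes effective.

The last day of the proof-of-loss period: Mar 27, 2022 + 14 days = Apr 10, 2022.
The date payment becomes effective: 30 calendar days after Apr 10, 2022 is May 10, 2022.

May 10, 2022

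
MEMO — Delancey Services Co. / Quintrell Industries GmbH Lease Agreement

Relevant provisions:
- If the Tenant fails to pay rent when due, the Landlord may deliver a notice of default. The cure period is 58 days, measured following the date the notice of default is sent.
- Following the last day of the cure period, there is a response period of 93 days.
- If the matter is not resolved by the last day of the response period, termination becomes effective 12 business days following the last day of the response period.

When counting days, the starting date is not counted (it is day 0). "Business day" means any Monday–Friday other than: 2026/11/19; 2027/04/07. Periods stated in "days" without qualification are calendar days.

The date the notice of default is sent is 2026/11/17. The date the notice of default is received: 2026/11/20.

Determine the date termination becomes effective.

The last day of the cure period: 2026/11/17 + 58 days = 2027/01/14.
The last day of the response period: 2027/01/14 + 93 days = 2027/04/17.
The date termination becomes effective: counting 12 business days from Saturday, 2027/04/17 (Apr 19, Apr 20, Apr 21, Apr 22, …, Apr 30, May 3, May 4, skipping weekends) reaches Tuesday, 2027/05/04.

2027/05/04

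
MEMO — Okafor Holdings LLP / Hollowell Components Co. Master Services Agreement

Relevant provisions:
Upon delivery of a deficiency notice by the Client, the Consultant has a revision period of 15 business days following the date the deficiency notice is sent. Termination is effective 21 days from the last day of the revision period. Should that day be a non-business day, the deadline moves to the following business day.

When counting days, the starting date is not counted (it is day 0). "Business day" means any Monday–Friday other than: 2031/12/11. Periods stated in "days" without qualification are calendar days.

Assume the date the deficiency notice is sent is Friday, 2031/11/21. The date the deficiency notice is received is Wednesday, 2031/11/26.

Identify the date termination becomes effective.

The last day of the revision period: counting 15 business days from Friday, 2031/11/21 (Nov 24, Nov 25, Nov 26, Nov 27, …, Dec 10, Dec 12, Dec 15, skipping weekends and the listed holiday on Dec 11) reaches Monday, 2031/12/15.
Adding 21 calendar days to 2031/12/15 gives 2032/01/05, which is the date termination becomes effective. 2032/01/05 is a Monday and is not a listed holiday, so no roll-forward applies.

2032/01/05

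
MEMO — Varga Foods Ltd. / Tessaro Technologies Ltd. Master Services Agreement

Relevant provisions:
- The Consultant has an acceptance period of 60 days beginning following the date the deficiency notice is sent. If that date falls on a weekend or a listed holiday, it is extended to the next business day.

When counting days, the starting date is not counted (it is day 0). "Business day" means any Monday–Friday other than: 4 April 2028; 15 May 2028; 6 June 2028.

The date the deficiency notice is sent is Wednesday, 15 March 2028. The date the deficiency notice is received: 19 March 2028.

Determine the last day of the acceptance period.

16 May 2028

Adding 60 calendar days to 15 March 2028 gives 14 May 2028, which is the last day of the acceptance period. That falls on a Sunday, so it rolls to the next business day, Tuesday, 16 May 2028.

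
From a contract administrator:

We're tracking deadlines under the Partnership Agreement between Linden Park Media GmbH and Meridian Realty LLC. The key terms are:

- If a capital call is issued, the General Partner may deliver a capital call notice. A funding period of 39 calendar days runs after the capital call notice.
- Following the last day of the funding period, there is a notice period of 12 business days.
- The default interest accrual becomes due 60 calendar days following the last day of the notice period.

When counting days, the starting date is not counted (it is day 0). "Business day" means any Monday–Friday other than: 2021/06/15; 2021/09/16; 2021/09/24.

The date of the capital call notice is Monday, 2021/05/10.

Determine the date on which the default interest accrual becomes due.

Adding 39 calendar days to 2021/05/10 gives 2021/06/18, which is the last day of the funding period.
The last day of the notice period: 12 business days after Friday, 2021/06/18, skipping weekends — Jun 21, Jun 22, Jun 23, Jun 24, …, Jul 2, Jul 5, Jul 6 — lands on Tuesday, 2021/07/06.
The date on which the default interest accrual becomes due: 60 calendar days after 2021/07/06 is 2021/09/04.

2021/09/04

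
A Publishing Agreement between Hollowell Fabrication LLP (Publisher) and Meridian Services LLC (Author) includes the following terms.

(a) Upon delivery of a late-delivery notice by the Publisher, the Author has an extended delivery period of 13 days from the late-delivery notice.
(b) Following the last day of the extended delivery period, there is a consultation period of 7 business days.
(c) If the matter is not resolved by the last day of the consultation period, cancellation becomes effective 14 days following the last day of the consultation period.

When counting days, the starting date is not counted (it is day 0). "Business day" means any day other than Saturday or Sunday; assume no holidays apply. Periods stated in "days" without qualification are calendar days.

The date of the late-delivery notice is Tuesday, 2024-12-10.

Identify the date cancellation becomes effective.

2025-01-15

The last day of the extended delivery period: 2024-12-10 + 13 days = 2024-12-23.
The last day of the consultation period: counting 7 business days from Monday, 2024-12-23 (Dec 24, Dec 25, Dec 26, Dec 27, Dec 30, Dec 31, Jan 1, skipping weekends) reaches Wednesday, 2025-01-01.
Adding 14 calendar days to 2025-01-01 gives 2025-01-15, which is the date cancellation becomes effective.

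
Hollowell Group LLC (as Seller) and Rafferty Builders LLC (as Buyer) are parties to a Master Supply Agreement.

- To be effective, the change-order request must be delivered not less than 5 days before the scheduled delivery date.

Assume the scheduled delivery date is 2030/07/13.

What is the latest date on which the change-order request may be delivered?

2030/07/13 minus 5 days is 2030/07/08.

2030/07/08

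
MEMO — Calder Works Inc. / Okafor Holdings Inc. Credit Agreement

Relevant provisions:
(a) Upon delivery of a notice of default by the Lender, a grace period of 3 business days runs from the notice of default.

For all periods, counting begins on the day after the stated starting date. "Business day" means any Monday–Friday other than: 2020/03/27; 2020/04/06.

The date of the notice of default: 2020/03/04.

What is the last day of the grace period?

The last day of the grace period: counting 3 business days from Wednesday, 2020/03/04 (Mar 5, Mar 6, Mar 9, skipping weekends) reaches Monday, 2020/03/09.

2020/03/09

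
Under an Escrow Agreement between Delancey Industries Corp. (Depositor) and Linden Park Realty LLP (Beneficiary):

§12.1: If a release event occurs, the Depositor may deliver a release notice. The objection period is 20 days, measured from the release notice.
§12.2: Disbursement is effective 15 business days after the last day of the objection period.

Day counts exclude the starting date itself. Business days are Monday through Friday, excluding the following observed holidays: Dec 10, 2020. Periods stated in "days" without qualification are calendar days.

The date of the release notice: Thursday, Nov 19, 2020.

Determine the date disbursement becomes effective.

The last day of the objection period: Nov 19, 2020 + 20 days = Dec 9, 2020.
The date disbursement becomes effective: 15 business days after Wednesday, Dec 9, 2020, skipping weekends and the listed holiday on Dec 10 — Dec 11, Dec 14, Dec 15, Dec 16, …, Dec 29, Dec 30, Dec 31 — lands on Thursday, Dec 31, 2020.

Dec 31, 2020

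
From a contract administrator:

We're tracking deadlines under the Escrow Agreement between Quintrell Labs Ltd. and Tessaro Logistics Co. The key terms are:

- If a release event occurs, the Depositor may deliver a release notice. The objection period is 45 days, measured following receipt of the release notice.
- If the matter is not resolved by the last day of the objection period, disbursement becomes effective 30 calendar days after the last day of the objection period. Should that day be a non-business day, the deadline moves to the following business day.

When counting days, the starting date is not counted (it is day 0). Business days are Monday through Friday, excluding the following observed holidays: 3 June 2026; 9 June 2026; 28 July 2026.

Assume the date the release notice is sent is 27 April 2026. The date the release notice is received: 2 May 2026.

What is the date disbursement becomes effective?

The last day of the objection period: 45 calendar days after 2 May 2026 is 16 June 2026.
The date disbursement becomes effective: 30 calendar days after 16 June 2026 is 16 July 2026. 16 July 2026 is a Thursday and is not a listed holiday, so no roll-forward applies.

16 July 2026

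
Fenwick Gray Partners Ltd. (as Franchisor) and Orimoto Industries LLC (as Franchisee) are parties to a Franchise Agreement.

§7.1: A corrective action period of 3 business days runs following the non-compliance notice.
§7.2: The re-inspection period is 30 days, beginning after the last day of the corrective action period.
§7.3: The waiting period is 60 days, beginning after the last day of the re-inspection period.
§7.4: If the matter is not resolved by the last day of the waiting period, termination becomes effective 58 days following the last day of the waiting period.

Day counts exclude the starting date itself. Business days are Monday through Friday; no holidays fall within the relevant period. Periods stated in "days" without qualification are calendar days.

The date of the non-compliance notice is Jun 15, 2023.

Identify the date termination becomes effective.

Nov 15, 2023

The last day of the corrective action period: 3 business days after Thursday, Jun 15, 2023, skipping weekends — Jun 16, Jun 19, Jun 20 — lands on Tuesday, Jun 20, 2023.
Adding 30 calendar days to Jun 20, 2023 gives Jul 20, 2023, which is the last day of the re-inspection period.
Adding 60 calendar days to Jul 20, 2023 gives Sep 18, 2023, which is the last day of the waiting period.
The date termination becomes effective: 58 calendar days after Sep 18, 2023 is Nov 15, 2023.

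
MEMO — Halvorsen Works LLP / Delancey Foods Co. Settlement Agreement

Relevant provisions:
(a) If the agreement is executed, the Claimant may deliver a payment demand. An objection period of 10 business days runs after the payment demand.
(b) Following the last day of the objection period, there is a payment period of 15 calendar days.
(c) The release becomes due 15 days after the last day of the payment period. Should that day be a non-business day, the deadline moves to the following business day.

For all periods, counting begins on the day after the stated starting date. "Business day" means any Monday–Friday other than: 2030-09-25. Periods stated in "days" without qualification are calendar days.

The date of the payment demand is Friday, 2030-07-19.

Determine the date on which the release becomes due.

2030-09-02

The last day of the objection period: 10 business days after Friday, 2030-07-19, skipping weekends — Jul 22, Jul 23, Jul 24, Jul 25, Jul 26, Jul 29, Jul 30, Jul 31, Aug 1, Aug 2 — lands on Friday, 2030-08-02.
Adding 15 calendar days to 2030-08-02 gives 2030-08-17, which is the last day of the payment period.
Adding 15 calendar days to 2030-08-17 gives 2030-09-01, which is the date on which the release becomes due. That falls on a Sunday, so it rolls to the next business day, Monday, 2030-09-02.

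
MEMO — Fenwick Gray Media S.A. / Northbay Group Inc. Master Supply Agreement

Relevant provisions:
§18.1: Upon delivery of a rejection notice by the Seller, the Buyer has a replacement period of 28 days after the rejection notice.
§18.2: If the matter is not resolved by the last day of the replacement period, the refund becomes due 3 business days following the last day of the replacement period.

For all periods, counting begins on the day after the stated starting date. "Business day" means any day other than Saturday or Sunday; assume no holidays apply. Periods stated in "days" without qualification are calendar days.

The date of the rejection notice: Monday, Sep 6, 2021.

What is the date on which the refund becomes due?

The last day of the replacement period: Sep 6, 2021 + 28 days = Oct 4, 2021.
The date on which the refund becomes due: counting 3 business days from Monday, Oct 4, 2021 (Oct 5, Oct 6, Oct 7, skipping weekends) reaches Thursday, Oct 7, 2021.

Oct 7, 2021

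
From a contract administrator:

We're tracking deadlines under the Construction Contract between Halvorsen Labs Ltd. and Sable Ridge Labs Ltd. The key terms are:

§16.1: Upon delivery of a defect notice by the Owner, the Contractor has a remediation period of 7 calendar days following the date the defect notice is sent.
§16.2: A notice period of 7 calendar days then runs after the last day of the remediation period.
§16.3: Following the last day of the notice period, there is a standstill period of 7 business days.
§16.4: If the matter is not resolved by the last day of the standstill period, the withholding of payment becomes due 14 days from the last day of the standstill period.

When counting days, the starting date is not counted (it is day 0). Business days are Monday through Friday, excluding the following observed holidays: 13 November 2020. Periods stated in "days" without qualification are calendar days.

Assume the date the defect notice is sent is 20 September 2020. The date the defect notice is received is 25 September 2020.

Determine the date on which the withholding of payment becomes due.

The last day of the remediation period: 7 calendar days after 20 September 2020 is 27 September 2020.
Adding 7 calendar days to 27 September 2020 gives 4 October 2020, which is the last day of the notice period.
The last day of the standstill period: counting 7 business days from Sunday, 4 October 2020 (Oct 5, Oct 6, Oct 7, Oct 8, Oct 9, Oct 12, Oct 13, skipping weekends) reaches Tuesday, 13 October 2020.
The date on which the withholding of payment becomes due: 13 October 2020 + 14 days = 27 October 2020.

27 October 2020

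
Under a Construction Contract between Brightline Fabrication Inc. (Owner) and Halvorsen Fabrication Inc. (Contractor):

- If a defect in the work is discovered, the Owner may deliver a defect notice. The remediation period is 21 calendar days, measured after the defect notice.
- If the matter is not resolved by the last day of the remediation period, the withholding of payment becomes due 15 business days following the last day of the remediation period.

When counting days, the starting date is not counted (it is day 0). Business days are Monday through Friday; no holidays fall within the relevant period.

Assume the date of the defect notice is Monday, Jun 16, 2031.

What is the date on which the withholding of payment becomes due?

Adding 21 calendar days to Jun 16, 2031 gives Jul 7, 2031, which is the last day of the remediation period.
The date on which the withholding of payment becomes due: counting 15 business days from Monday, Jul 7, 2031 (Jul 8, Jul 9, Jul 10, Jul 11, …, Jul 24, Jul 25, Jul 28, skipping weekends) reaches Monday, Jul 28, 2031.

Jul 28, 2031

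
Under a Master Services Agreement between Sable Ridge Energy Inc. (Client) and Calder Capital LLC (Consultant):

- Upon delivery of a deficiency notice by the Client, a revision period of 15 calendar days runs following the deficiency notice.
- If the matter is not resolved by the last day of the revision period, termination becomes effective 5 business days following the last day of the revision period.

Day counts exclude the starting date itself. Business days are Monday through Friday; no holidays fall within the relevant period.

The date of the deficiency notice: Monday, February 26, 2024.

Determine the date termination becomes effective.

Adding 15 calendar days to February 26, 2024 gives March 12, 2024, which is the last day of the revision period.
From Tuesday, March 12, 2024, 5 business days (Mar 13, Mar 14, Mar 15, Mar 18, Mar 19, skipping weekends) brings us to Tuesday, March 19, 2024, which is the date termination becomes effective.

March 19, 2024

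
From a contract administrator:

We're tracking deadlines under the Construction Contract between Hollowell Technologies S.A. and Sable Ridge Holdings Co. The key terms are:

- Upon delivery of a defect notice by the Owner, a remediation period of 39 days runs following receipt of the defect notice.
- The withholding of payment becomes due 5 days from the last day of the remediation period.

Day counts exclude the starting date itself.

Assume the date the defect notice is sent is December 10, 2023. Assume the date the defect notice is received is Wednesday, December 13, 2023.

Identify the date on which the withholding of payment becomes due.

The last day of the remediation period: December 13, 2023 + 39 days = January 21, 2024.
The date on which the withholding of payment becomes due: 5 calendar days after January 21, 2024 is January 26, 2024.

January 26, 2024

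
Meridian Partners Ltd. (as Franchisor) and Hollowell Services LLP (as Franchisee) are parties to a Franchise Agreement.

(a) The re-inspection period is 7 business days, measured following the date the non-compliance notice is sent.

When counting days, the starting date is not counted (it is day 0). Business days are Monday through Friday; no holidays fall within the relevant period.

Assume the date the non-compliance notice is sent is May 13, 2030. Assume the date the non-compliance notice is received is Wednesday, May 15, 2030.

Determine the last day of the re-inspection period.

The last day of the re-inspection period: counting 7 business days from Monday, May 13, 2030 (May 14, May 15, May 16, May 17, May 20, May 21, May 22, skipping weekends) reaches Wednesday, May 22, 2030.

May 22, 2030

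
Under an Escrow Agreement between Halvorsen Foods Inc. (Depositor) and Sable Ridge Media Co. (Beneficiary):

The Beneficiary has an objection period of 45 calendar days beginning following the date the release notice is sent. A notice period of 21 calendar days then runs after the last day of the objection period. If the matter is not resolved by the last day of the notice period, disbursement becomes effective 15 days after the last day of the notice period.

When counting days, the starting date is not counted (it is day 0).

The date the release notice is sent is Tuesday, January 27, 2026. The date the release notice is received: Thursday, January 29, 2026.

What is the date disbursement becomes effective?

The last day of the objection period: January 27, 2026 + 45 days = March 13, 2026.
The last day of the notice period: 21 calendar days after March 13, 2026 is April 3, 2026.
Adding 15 calendar days to April 3, 2026 gives April 18, 2026, which is the date disbursement becomes effective.

April 18, 2026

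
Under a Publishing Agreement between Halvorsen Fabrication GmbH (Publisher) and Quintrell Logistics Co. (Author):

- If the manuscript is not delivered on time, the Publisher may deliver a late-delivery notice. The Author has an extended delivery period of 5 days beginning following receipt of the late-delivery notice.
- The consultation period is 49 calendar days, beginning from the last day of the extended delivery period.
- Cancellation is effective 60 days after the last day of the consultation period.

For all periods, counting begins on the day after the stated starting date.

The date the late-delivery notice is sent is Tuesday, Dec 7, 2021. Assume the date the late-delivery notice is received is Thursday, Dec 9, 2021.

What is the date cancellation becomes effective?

Adding 5 calendar days to Dec 9, 2021 gives Dec 14, 2021, which is the last day of the extended delivery period.
The last day of the consultation period: Dec 14, 2021 + 49 days = Feb 1, 2022.
Adding 60 calendar days to Feb 1, 2022 gives Apr 2, 2022, which is the date cancellation becomes effective.

Apr 2, 2022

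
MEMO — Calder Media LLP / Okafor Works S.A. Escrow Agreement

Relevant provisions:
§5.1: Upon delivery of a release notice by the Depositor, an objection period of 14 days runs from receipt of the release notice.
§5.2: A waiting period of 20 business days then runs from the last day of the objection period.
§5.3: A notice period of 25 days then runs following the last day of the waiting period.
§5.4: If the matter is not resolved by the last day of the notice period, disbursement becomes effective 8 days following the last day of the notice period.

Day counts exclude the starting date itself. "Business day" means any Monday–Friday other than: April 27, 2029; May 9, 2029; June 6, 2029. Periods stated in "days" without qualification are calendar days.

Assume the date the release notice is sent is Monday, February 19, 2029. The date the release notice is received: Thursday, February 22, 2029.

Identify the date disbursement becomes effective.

The last day of the objection period: February 22, 2029 + 14 days = March 8, 2029.
The last day of the waiting period: 20 business days after Thursday, March 8, 2029, skipping weekends — Mar 9, Mar 12, Mar 13, Mar 14, …, Apr 3, Apr 4, Apr 5 — lands on Thursday, April 5, 2029.
The last day of the notice period: 25 calendar days after April 5, 2029 is April 30, 2029.
The date disbursement becomes effective: 8 calendar days after April 30, 2029 is May 8, 2029.

May 8, 2029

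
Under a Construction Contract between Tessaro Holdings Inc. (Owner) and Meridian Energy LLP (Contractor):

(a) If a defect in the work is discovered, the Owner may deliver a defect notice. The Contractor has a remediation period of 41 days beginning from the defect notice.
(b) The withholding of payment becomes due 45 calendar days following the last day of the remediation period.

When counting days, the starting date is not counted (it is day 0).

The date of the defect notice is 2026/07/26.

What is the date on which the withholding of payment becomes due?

2026/10/20

The last day of the remediation period: 41 calendar days after 2026/07/26 is 2026/09/05.
Adding 45 calendar days to 2026/09/05 gives 2026/10/20, which is the date on which the withholding of payment becomes due.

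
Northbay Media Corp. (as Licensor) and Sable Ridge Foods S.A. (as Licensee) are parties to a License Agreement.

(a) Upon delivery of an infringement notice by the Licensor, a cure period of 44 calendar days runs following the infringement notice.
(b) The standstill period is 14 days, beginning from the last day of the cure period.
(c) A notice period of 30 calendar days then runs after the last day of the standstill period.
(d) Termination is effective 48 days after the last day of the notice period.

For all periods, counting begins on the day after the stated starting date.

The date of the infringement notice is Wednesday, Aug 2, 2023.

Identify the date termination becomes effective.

Dec 16, 2023

Adding 44 calendar days to Aug 2, 2023 gives Sep 15, 2023, which is the last day of the cure period.
Adding 14 calendar days to Sep 15, 2023 gives Sep 29, 2023, which is the last day of the standstill period.
The last day of the notice period: Sep 29, 2023 + 30 days = Oct 29, 2023.
The date termination becomes effective: Oct 29, 2023 + 48 days = Dec 16, 2023.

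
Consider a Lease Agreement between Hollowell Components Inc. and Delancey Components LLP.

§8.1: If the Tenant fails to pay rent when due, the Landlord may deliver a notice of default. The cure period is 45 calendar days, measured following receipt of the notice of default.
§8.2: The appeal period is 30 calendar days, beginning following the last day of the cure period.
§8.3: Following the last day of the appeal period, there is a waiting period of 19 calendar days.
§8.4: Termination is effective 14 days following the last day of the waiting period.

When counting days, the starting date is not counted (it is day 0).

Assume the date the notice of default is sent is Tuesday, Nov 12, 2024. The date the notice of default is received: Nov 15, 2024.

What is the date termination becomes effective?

Mar 3, 2025

The last day of the cure period: Nov 15, 2024 + 45 days = Dec 30, 2024.
The last day of the appeal period: Dec 30, 2024 + 30 days = Jan 29, 2025.
The last day of the waiting period: 19 calendar days after Jan 29, 2025 is Feb 17, 2025.
The date termination becomes effective: Feb 17, 2025 + 14 days = Mar 3, 2025.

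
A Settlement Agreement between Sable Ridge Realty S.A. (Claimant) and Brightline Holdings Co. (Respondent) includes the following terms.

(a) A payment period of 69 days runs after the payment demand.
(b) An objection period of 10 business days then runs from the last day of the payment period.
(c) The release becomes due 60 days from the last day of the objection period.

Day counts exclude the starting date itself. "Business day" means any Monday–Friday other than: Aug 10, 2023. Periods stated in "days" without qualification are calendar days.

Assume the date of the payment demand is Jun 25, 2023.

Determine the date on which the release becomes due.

Adding 69 calendar days to Jun 25, 2023 gives Sep 2, 2023, which is the last day of the payment period.
From Saturday, Sep 2, 2023, 10 business days (Sep 4, Sep 5, Sep 6, Sep 7, Sep 8, Sep 11, Sep 12, Sep 13, Sep 14, Sep 15, skipping weekends) brings us to Friday, Sep 15, 2023, which is the last day of the objection period.
The date on which the release becomes due: Sep 15, 2023 + 60 days = Nov 14, 2023.

Nov 14, 2023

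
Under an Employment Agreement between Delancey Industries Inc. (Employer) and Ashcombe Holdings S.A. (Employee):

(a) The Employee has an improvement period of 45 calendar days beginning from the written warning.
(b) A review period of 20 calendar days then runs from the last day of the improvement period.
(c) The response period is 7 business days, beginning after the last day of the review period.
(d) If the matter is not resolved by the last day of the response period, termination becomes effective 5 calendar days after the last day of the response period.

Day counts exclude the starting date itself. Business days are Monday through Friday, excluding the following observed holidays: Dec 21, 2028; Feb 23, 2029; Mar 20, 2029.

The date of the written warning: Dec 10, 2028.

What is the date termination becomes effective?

Feb 27, 2029

Adding 45 calendar days to Dec 10, 2028 gives Jan 24, 2029, which is the last day of the improvement period.
The last day of the review period: 20 calendar days after Jan 24, 2029 is Feb 13, 2029.
The last day of the response period: 7 business days after Tuesday, Feb 13, 2029, skipping weekends — Feb 14, Feb 15, Feb 16, Feb 19, Feb 20, Feb 21, Feb 22 — lands on Thursday, Feb 22, 2029.
The date termination becomes effective: 5 calendar days after Feb 22, 2029 is Feb 27, 2029.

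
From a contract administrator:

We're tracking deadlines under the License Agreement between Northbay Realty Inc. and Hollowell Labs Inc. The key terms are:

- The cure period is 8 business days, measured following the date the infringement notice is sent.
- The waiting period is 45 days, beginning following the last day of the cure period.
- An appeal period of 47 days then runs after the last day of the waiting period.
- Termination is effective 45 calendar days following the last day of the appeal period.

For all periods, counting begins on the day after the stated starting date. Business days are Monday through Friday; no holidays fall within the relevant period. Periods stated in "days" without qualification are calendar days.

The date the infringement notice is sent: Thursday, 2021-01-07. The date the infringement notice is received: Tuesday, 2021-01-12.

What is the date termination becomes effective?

2021-06-05

The last day of the cure period: 8 business days after Thursday, 2021-01-07, skipping weekends — Jan 8, Jan 11, Jan 12, Jan 13, Jan 14, Jan 15, Jan 18, Jan 19 — lands on Tuesday, 2021-01-19.
The last day of the waiting period: 2021-01-19 + 45 days = 2021-03-05.
The last day of the appeal period: 2021-03-05 + 47 days = 2021-04-21.
Adding 45 calendar days to 2021-04-21 gives 2021-06-05, which is the date termination becomes effective.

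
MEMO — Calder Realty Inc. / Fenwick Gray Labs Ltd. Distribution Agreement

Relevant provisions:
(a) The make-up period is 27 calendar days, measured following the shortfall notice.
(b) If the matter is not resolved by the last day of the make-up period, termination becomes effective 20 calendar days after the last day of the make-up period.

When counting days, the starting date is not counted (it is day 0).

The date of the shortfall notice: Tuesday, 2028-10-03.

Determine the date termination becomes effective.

2028-11-19

The last day of the make-up period: 27 calendar days after 2028-10-03 is 2028-10-30.
The date termination becomes effective: 2028-10-30 + 20 days = 2028-11-19.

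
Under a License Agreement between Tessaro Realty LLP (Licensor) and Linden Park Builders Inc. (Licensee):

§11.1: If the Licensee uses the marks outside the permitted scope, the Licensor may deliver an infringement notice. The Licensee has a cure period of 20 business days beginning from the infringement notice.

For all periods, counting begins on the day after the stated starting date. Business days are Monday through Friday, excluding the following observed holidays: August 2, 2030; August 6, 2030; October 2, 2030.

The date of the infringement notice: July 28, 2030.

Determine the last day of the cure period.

August 27, 2030

The last day of the cure period: 20 business days after Sunday, July 28, 2030, skipping weekends and the listed holidays on Aug 2, Aug 6 — Jul 29, Jul 30, Jul 31, Aug 1, …, Aug 23, Aug 26, Aug 27 — lands on Tuesday, August 27, 2030.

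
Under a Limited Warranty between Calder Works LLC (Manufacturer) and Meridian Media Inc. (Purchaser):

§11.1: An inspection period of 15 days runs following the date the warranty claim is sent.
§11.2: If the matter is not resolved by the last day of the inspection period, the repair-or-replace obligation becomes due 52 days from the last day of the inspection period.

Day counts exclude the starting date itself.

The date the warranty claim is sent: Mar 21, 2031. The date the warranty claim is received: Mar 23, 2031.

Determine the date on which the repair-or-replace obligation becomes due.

May 27, 2031

Adding 15 calendar days to Mar 21, 2031 gives Apr 5, 2031, which is the last day of the inspection period.
The date on which the repair-or-replace obligation becomes due: Apr 5, 2031 + 52 days = May 27, 2031.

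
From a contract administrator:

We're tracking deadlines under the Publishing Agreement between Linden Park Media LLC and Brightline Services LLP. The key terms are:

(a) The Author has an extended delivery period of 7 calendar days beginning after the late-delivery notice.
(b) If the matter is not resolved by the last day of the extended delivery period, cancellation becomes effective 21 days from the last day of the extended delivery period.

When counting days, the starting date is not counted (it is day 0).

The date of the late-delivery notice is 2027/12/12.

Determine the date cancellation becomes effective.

The last day of the extended delivery period: 7 calendar days after 2027/12/12 is 2027/12/19.
The date cancellation becomes effective: 2027/12/19 + 21 days = 2028/01/09.

2028/01/09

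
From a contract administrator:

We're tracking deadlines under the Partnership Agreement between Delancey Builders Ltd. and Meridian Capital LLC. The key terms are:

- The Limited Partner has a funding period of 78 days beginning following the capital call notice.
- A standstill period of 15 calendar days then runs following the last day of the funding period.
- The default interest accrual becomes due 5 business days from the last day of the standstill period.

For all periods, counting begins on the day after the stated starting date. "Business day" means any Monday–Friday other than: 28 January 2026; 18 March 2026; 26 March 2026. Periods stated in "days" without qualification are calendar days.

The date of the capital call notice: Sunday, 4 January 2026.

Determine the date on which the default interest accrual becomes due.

The last day of the funding period: 4 January 2026 + 78 days = 23 March 2026.
Adding 15 calendar days to 23 March 2026 gives 7 April 2026, which is the last day of the standstill period.
From Tuesday, 7 April 2026, 5 business days (Apr 8, Apr 9, Apr 10, Apr 13, Apr 14, skipping weekends) brings us to Tuesday, 14 April 2026, which is the date on which the default interest accrual becomes due.

14 April 2026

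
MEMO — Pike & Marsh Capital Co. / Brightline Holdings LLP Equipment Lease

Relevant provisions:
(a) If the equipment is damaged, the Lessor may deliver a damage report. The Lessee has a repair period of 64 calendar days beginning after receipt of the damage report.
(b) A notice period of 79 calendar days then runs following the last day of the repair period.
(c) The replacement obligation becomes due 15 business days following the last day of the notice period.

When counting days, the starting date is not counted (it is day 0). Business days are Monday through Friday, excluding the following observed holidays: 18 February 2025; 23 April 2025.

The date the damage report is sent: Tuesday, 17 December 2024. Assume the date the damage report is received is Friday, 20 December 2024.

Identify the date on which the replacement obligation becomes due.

The last day of the repair period: 20 December 2024 + 64 days = 22 February 2025.
Adding 79 calendar days to 22 February 2025 gives 12 May 2025, which is the last day of the notice period.
The date on which the replacement obligation becomes due: 15 business days after Monday, 12 May 2025, skipping weekends — May 13, May 14, May 15, May 16, …, May 29, May 30, Jun 2 — lands on Monday, 2 June 2025.

2 June 2025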